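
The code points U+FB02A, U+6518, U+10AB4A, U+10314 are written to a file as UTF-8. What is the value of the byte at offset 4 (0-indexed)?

0xE6

U+FB02A → 4-byte form F3 BB 80 AA at offsets 0–3.
U+6518 → 3-byte form E6 94 98 at offsets 4–6.
Offset 4 falls in char 2's range; it's byte 1 of E6 94 98 = 0xE6.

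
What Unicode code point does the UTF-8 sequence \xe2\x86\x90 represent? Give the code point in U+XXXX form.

U+2190

Leading byte 0xE2 = 11100010 matches 1110xxxx → 3-byte sequence.
Byte 1: 0xE2 = 11100010, payload 0010 (4 bits).
Byte 2: 0x86 = 10000110 (10xxxxxx ✓), payload 000110.
Byte 3: 0x90 = 10010000 (10xxxxxx ✓), payload 010000.
Concatenate: 0010000110010000 = 0x2190 (16 bits → U+2190).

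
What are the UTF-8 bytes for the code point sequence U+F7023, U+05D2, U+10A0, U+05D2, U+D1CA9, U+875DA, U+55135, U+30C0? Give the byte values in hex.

U+F7023: 4-byte form → F3 B7 80 A3.
U+05D2: 2-byte form → D7 92.
U+10A0: 3-byte form → E1 82 A0.
U+05D2: 2-byte form → D7 92.
U+D1CA9: 4-byte form → F3 91 B2 A9.
U+875DA: 4-byte form → F2 87 97 9A.
U+55135: 4-byte form → F1 95 84 B5.
U+30C0: 3-byte form → E3 83 80.
Concatenated (26 bytes): F3 B7 80 A3 D7 92 E1 82 A0 D7 92 F3 91 B2 A9 F2 87 97 9A F1 95 84 B5 E3 83 80.

F3 B7 80 A3 D7 92 E1 82 A0 D7 92 F3 91 B2 A9 F2 87 97 9A F1 95 84 B5 E3 83 80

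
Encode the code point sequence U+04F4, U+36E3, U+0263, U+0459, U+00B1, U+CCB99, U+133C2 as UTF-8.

D3 B4 E3 9B A3 C9 A3 D1 99 C2 B1 F3 8C AE 99 F0 93 8F 82

U+04F4: 2-byte form → D3 B4.
U+36E3: 3-byte form → E3 9B A3.
U+0263: 2-byte form → C9 A3.
U+0459: 2-byte form → D1 99.
U+00B1: 2-byte form → C2 B1.
U+CCB99: 4-byte form → F3 8C AE 99.
U+133C2: 4-byte form → F0 93 8F 82.
Concatenated (19 bytes): D3 B4 E3 9B A3 C9 A3 D1 99 C2 B1 F3 8C AE 99 F0 93 8F 82.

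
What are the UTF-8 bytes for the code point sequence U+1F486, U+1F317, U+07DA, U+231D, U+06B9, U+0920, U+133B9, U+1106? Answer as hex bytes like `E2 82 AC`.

F0 9F 92 86 F0 9F 8C 97 DF 9A E2 8C 9D DA B9 E0 A4 A0 F0 93 8E B9 E1 84 86

U+1F486: 4-byte form → F0 9F 92 86.
U+1F317: 4-byte form → F0 9F 8C 97.
U+07DA: 2-byte form → DF 9A.
U+231D: 3-byte form → E2 8C 9D.
U+06B9: 2-byte form → DA B9.
U+0920: 3-byte form → E0 A4 A0.
U+133B9: 4-byte form → F0 93 8E B9.
U+1106: 3-byte form → E1 84 86.
Concatenated (25 bytes): F0 9F 92 86 F0 9F 8C 97 DF 9A E2 8C 9D DA B9 E0 A4 A0 F0 93 8E B9 E1 84 86.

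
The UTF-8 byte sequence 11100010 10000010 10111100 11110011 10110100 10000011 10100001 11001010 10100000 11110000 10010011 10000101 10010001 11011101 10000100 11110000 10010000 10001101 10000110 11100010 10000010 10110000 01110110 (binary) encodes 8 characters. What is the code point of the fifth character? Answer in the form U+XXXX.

Offset 0: leading byte 0xE2 = 11100010 → 3-byte char #1 = E2 82 BC.
Offset 3: leading byte 0xF3 = 11110011 → 4-byte char #2 = F3 B4 83 A1.
Offset 7: leading byte 0xCA = 11001010 → 2-byte char #3 = CA A0.
Offset 9: leading byte 0xF0 = 11110000 → 4-byte char #4 = F0 93 85 91.
Offset 13: leading byte 0xDD = 11011101 → 2-byte char #5 = DD 84.
Leading byte 0xDD = 11011101 matches 110xxxxx → 2-byte sequence.
Byte 1: 0xDD = 11011101, payload 11101 (5 bits).
Byte 2: 0x84 = 10000100 (10xxxxxx ✓), payload 000100.
Concatenate: 11101000100 = 0x744 (11 bits → U+0744).

U+0744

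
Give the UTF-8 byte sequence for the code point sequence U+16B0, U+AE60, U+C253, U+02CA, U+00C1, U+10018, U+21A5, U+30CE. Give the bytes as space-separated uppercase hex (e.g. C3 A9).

E1 9A B0 EA B9 A0 EC 89 93 CB 8A C3 81 F0 90 80 98 E2 86 A5 E3 83 8E

U+16B0: 3-byte form → E1 9A B0.
U+AE60: 3-byte form → EA B9 A0.
U+C253: 3-byte form → EC 89 93.
U+02CA: 2-byte form → CB 8A.
U+00C1: 2-byte form → C3 81.
U+10018: 4-byte form → F0 90 80 98.
U+21A5: 3-byte form → E2 86 A5.
U+30CE: 3-byte form → E3 83 8E.
Concatenated (23 bytes): E1 9A B0 EA B9 A0 EC 89 93 CB 8A C3 81 F0 90 80 98 E2 86 A5 E3 83 8E.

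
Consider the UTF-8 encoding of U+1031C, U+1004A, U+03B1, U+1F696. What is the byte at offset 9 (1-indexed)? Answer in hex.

1-indexed offset 9 is 0-indexed offset 8.
U+1031C → 4-byte form F0 90 8C 9C at offsets 0–3.
U+1004A → 4-byte form F0 90 81 8A at offsets 4–7.
U+03B1 → 2-byte form CE B1 at offsets 8–9.
Offset 8 falls in char 3's range; it's byte 1 of CE B1 = 0xCE.

0xCE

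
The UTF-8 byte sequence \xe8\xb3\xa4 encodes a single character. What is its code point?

U+8CE4

Leading byte 0xE8 = 11101000 matches 1110xxxx → 3-byte sequence.
Byte 1: 0xE8 = 11101000, payload 1000 (4 bits).
Byte 2: 0xB3 = 10110011 (10xxxxxx ✓), payload 110011.
Byte 3: 0xA4 = 10100100 (10xxxxxx ✓), payload 100100.
Concatenate: 1000110011100100 = 0x8CE4 (16 bits → U+8CE4).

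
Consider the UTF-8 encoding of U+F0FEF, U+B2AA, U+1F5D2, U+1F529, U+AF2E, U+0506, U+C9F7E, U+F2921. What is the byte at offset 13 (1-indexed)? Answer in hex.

1-indexed offset 13 is 0-indexed offset 12.
U+F0FEF → 4-byte form F3 B0 BF AF at offsets 0–3.
U+B2AA → 3-byte form EB 8A AA at offsets 4–6.
U+1F5D2 → 4-byte form F0 9F 97 92 at offsets 7–10.
U+1F529 → 4-byte form F0 9F 94 A9 at offsets 11–14.
Offset 12 falls in char 4's range; it's byte 2 of F0 9F 94 A9 = 0x9F.

0x9F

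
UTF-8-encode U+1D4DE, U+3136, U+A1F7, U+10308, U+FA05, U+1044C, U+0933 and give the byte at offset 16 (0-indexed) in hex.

0x85

U+1D4DE → 4-byte form F0 9D 93 9E at offsets 0–3.
U+3136 → 3-byte form E3 84 B6 at offsets 4–6.
U+A1F7 → 3-byte form EA 87 B7 at offsets 7–9.
U+10308 → 4-byte form F0 90 8C 88 at offsets 10–13.
U+FA05 → 3-byte form EF A8 85 at offsets 14–16.
Offset 16 falls in char 5's range; it's byte 3 of EF A8 85 = 0x85.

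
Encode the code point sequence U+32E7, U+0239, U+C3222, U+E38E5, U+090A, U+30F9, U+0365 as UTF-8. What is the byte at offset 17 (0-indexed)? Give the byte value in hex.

0x83

U+32E7 → 3-byte form E3 8B A7 at offsets 0–2.
U+0239 → 2-byte form C8 B9 at offsets 3–4.
U+C3222 → 4-byte form F3 83 88 A2 at offsets 5–8.
U+E38E5 → 4-byte form F3 A3 A3 A5 at offsets 9–12.
U+090A → 3-byte form E0 A4 8A at offsets 13–15.
U+30F9 → 3-byte form E3 83 B9 at offsets 16–18.
Offset 17 falls in char 6's range; it's byte 2 of E3 83 B9 = 0x83.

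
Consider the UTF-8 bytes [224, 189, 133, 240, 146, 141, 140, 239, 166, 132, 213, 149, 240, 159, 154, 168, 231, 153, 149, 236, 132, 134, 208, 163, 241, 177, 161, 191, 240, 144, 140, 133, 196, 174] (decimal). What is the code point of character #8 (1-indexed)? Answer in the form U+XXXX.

Offset 0: leading byte 0xE0 = 11100000 → 3-byte char #1 = E0 BD 85.
Offset 3: leading byte 0xF0 = 11110000 → 4-byte char #2 = F0 92 8D 8C.
Offset 7: leading byte 0xEF = 11101111 → 3-byte char #3 = EF A6 84.
Offset 10: leading byte 0xD5 = 11010101 → 2-byte char #4 = D5 95.
Offset 12: leading byte 0xF0 = 11110000 → 4-byte char #5 = F0 9F 9A A8.
Offset 16: leading byte 0xE7 = 11100111 → 3-byte char #6 = E7 99 95.
Offset 19: leading byte 0xEC = 11101100 → 3-byte char #7 = EC 84 86.
Offset 22: leading byte 0xD0 = 11010000 → 2-byte char #8 = D0 A3.
Leading byte 0xD0 = 11010000 matches 110xxxxx → 2-byte sequence.
Byte 1: 0xD0 = 11010000, payload 10000 (5 bits).
Byte 2: 0xA3 = 10100011 (10xxxxxx ✓), payload 100011.
Concatenate: 10000100011 = 0x423 (11 bits → U+0423).

U+0423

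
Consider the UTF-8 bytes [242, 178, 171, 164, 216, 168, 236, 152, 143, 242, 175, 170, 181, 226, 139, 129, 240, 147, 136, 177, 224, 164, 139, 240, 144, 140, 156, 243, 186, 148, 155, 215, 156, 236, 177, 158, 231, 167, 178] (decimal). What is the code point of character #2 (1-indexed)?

Offset 0: leading byte 0xF2 = 11110010 → 4-byte char #1 = F2 B2 AB A4.
Offset 4: leading byte 0xD8 = 11011000 → 2-byte char #2 = D8 A8.
Leading byte 0xD8 = 11011000 matches 110xxxxx → 2-byte sequence.
Byte 1: 0xD8 = 11011000, payload 11000 (5 bits).
Byte 2: 0xA8 = 10101000 (10xxxxxx ✓), payload 101000.
Concatenate: 11000101000 = 0x628 (11 bits → U+0628).

U+0628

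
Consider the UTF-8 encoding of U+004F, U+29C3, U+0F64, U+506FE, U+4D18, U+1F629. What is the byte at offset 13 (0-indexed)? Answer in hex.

U+004F → 1-byte form 4F at offsets 0–0.
U+29C3 → 3-byte form E2 A7 83 at offsets 1–3.
U+0F64 → 3-byte form E0 BD A4 at offsets 4–6.
U+506FE → 4-byte form F1 90 9B BE at offsets 7–10.
U+4D18 → 3-byte form E4 B4 98 at offsets 11–13.
Offset 13 falls in char 5's range; it's byte 3 of E4 B4 98 = 0x98.

0x98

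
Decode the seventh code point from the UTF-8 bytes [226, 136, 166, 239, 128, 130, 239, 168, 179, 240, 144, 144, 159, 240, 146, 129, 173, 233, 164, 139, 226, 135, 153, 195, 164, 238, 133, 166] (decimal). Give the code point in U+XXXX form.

Offset 0: leading byte 0xE2 = 11100010 → 3-byte char #1 = E2 88 A6.
Offset 3: leading byte 0xEF = 11101111 → 3-byte char #2 = EF 80 82.
Offset 6: leading byte 0xEF = 11101111 → 3-byte char #3 = EF A8 B3.
Offset 9: leading byte 0xF0 = 11110000 → 4-byte char #4 = F0 90 90 9F.
Offset 13: leading byte 0xF0 = 11110000 → 4-byte char #5 = F0 92 81 AD.
Offset 17: leading byte 0xE9 = 11101001 → 3-byte char #6 = E9 A4 8B.
Offset 20: leading byte 0xE2 = 11100010 → 3-byte char #7 = E2 87 99.
Leading byte 0xE2 = 11100010 matches 1110xxxx → 3-byte sequence.
Byte 1: 0xE2 = 11100010, payload 0010 (4 bits).
Byte 2: 0x87 = 10000111 (10xxxxxx ✓), payload 000111.
Byte 3: 0x99 = 10011001 (10xxxxxx ✓), payload 011001.
Concatenate: 0010000111011001 = 0x21D9 (16 bits → U+21D9).

U+21D9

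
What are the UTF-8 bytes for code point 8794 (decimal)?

U+225A = 0x225A = 8794 decimal. In range U+0800–U+FFFF → 3-byte form: 1110xxxx 10xxxxxx 10xxxxxx.
Binary (16 bits): 0010001001011010.
Split 4+6+6: 0010 | 001001 | 011010.
Byte 1: 11100010 = 0xE2.
Byte 2: 10001001 = 0x89.
Byte 3: 10011010 = 0x9A.

E2 89 9A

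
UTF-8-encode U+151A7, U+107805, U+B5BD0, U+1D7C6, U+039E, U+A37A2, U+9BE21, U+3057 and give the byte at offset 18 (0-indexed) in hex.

U+151A7 → 4-byte form F0 95 86 A7 at offsets 0–3.
U+107805 → 4-byte form F4 87 A0 85 at offsets 4–7.
U+B5BD0 → 4-byte form F2 B5 AF 90 at offsets 8–11.
U+1D7C6 → 4-byte form F0 9D 9F 86 at offsets 12–15.
U+039E → 2-byte form CE 9E at offsets 16–17.
U+A37A2 → 4-byte form F2 A3 9E A2 at offsets 18–21.
Offset 18 falls in char 6's range; it's byte 1 of F2 A3 9E A2 = 0xF2.

0xF2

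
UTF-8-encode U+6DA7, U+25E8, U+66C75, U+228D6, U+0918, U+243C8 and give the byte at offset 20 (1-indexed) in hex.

1-indexed offset 20 is 0-indexed offset 19.
U+6DA7 → 3-byte form E6 B6 A7 at offsets 0–2.
U+25E8 → 3-byte form E2 97 A8 at offsets 3–5.
U+66C75 → 4-byte form F1 A6 B1 B5 at offsets 6–9.
U+228D6 → 4-byte form F0 A2 A3 96 at offsets 10–13.
U+0918 → 3-byte form E0 A4 98 at offsets 14–16.
U+243C8 → 4-byte form F0 A4 8F 88 at offsets 17–20.
Offset 19 falls in char 6's range; it's byte 3 of F0 A4 8F 88 = 0x8F.

0x8F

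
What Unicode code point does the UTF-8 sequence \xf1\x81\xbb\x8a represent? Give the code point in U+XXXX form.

U+41ECA

Leading byte 0xF1 = 11110001 matches 11110xxx → 4-byte sequence.
Byte 1: 0xF1 = 11110001, payload 001 (3 bits).
Byte 2: 0x81 = 10000001 (10xxxxxx ✓), payload 000001.
Byte 3: 0xBB = 10111011 (10xxxxxx ✓), payload 111011.
Byte 4: 0x8A = 10001010 (10xxxxxx ✓), payload 001010.
Concatenate: 001000001111011001010 = 0x41ECA (21 bits → U+41ECA).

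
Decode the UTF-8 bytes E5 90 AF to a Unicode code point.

Leading byte 0xE5 = 11100101 matches 1110xxxx → 3-byte sequence.
Byte 1: 0xE5 = 11100101, payload 0101 (4 bits).
Byte 2: 0x90 = 10010000 (10xxxxxx ✓), payload 010000.
Byte 3: 0xAF = 10101111 (10xxxxxx ✓), payload 101111.
Concatenate: 0101010000101111 = 0x542F (16 bits → U+542F).

U+542F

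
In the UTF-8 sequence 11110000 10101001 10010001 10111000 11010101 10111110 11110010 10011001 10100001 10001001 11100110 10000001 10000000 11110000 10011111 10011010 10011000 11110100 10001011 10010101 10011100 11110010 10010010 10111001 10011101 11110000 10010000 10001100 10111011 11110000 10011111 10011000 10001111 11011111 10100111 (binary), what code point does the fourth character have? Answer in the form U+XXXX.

U+6040

Offset 0: leading byte 0xF0 = 11110000 → 4-byte char #1 = F0 A9 91 B8.
Offset 4: leading byte 0xD5 = 11010101 → 2-byte char #2 = D5 BE.
Offset 6: leading byte 0xF2 = 11110010 → 4-byte char #3 = F2 99 A1 89.
Offset 10: leading byte 0xE6 = 11100110 → 3-byte char #4 = E6 81 80.
Leading byte 0xE6 = 11100110 matches 1110xxxx → 3-byte sequence.
Byte 1: 0xE6 = 11100110, payload 0110 (4 bits).
Byte 2: 0x81 = 10000001 (10xxxxxx ✓), payload 000001.
Byte 3: 0x80 = 10000000 (10xxxxxx ✓), payload 000000.
Concatenate: 0110000001000000 = 0x6040 (16 bits → U+6040).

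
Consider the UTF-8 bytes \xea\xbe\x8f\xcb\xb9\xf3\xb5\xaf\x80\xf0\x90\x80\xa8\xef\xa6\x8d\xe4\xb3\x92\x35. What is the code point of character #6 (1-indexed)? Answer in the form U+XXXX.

U+4CD2

Offset 0: leading byte 0xEA = 11101010 → 3-byte char #1 = EA BE 8F.
Offset 3: leading byte 0xCB = 11001011 → 2-byte char #2 = CB B9.
Offset 5: leading byte 0xF3 = 11110011 → 4-byte char #3 = F3 B5 AF 80.
Offset 9: leading byte 0xF0 = 11110000 → 4-byte char #4 = F0 90 80 A8.
Offset 13: leading byte 0xEF = 11101111 → 3-byte char #5 = EF A6 8D.
Offset 16: leading byte 0xE4 = 11100100 → 3-byte char #6 = E4 B3 92.
Leading byte 0xE4 = 11100100 matches 1110xxxx → 3-byte sequence.
Byte 1: 0xE4 = 11100100, payload 0100 (4 bits).
Byte 2: 0xB3 = 10110011 (10xxxxxx ✓), payload 110011.
Byte 3: 0x92 = 10010010 (10xxxxxx ✓), payload 010010.
Concatenate: 0100110011010010 = 0x4CD2 (16 bits → U+4CD2).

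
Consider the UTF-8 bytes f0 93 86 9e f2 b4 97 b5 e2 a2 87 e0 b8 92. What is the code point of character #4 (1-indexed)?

Offset 0: leading byte 0xF0 = 11110000 → 4-byte char #1 = F0 93 86 9E.
Offset 4: leading byte 0xF2 = 11110010 → 4-byte char #2 = F2 B4 97 B5.
Offset 8: leading byte 0xE2 = 11100010 → 3-byte char #3 = E2 A2 87.
Offset 11: leading byte 0xE0 = 11100000 → 3-byte char #4 = E0 B8 92.
Leading byte 0xE0 = 11100000 matches 1110xxxx → 3-byte sequence.
Byte 1: 0xE0 = 11100000, payload 0000 (4 bits).
Byte 2: 0xB8 = 10111000 (10xxxxxx ✓), payload 111000.
Byte 3: 0x92 = 10010010 (10xxxxxx ✓), payload 010010.
Concatenate: 0000111000010010 = 0xE12 (16 bits → U+0E12).

U+0E12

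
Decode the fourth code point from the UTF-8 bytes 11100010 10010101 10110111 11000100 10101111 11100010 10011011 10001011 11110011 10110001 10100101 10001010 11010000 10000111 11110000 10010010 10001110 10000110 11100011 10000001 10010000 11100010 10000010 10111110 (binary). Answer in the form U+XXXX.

Offset 0: leading byte 0xE2 = 11100010 → 3-byte char #1 = E2 95 B7.
Offset 3: leading byte 0xC4 = 11000100 → 2-byte char #2 = C4 AF.
Offset 5: leading byte 0xE2 = 11100010 → 3-byte char #3 = E2 9B 8B.
Offset 8: leading byte 0xF3 = 11110011 → 4-byte char #4 = F3 B1 A5 8A.
Leading byte 0xF3 = 11110011 matches 11110xxx → 4-byte sequence.
Byte 1: 0xF3 = 11110011, payload 011 (3 bits).
Byte 2: 0xB1 = 10110001 (10xxxxxx ✓), payload 110001.
Byte 3: 0xA5 = 10100101 (10xxxxxx ✓), payload 100101.
Byte 4: 0x8A = 10001010 (10xxxxxx ✓), payload 001010.
Concatenate: 011110001100101001010 = 0xF194A (21 bits → U+F194A).

U+F194A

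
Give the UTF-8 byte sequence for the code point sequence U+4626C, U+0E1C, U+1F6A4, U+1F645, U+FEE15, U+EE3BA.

F1 86 89 AC E0 B8 9C F0 9F 9A A4 F0 9F 99 85 F3 BE B8 95 F3 AE 8E BA

U+4626C: 4-byte form → F1 86 89 AC.
U+0E1C: 3-byte form → E0 B8 9C.
U+1F6A4: 4-byte form → F0 9F 9A A4.
U+1F645: 4-byte form → F0 9F 99 85.
U+FEE15: 4-byte form → F3 BE B8 95.
U+EE3BA: 4-byte form → F3 AE 8E BA.
Concatenated (23 bytes): F1 86 89 AC E0 B8 9C F0 9F 9A A4 F0 9F 99 85 F3 BE B8 95 F3 AE 8E BA.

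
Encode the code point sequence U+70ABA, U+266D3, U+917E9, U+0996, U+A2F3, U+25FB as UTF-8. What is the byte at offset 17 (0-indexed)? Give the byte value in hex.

U+70ABA → 4-byte form F1 B0 AA BA at offsets 0–3.
U+266D3 → 4-byte form F0 A6 9B 93 at offsets 4–7.
U+917E9 → 4-byte form F2 91 9F A9 at offsets 8–11.
U+0996 → 3-byte form E0 A6 96 at offsets 12–14.
U+A2F3 → 3-byte form EA 8B B3 at offsets 15–17.
Offset 17 falls in char 5's range; it's byte 3 of EA 8B B3 = 0xB3.

0xB3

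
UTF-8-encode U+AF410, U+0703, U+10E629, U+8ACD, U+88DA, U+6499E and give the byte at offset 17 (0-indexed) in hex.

0xA4

U+AF410 → 4-byte form F2 AF 90 90 at offsets 0–3.
U+0703 → 2-byte form DC 83 at offsets 4–5.
U+10E629 → 4-byte form F4 8E 98 A9 at offsets 6–9.
U+8ACD → 3-byte form E8 AB 8D at offsets 10–12.
U+88DA → 3-byte form E8 A3 9A at offsets 13–15.
U+6499E → 4-byte form F1 A4 A6 9E at offsets 16–19.
Offset 17 falls in char 6's range; it's byte 2 of F1 A4 A6 9E = 0xA4.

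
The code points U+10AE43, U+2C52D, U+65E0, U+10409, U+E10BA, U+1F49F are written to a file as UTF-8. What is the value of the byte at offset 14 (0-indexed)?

0x89

U+10AE43 → 4-byte form F4 8A B9 83 at offsets 0–3.
U+2C52D → 4-byte form F0 AC 94 AD at offsets 4–7.
U+65E0 → 3-byte form E6 97 A0 at offsets 8–10.
U+10409 → 4-byte form F0 90 90 89 at offsets 11–14.
Offset 14 falls in char 4's range; it's byte 4 of F0 90 90 89 = 0x89.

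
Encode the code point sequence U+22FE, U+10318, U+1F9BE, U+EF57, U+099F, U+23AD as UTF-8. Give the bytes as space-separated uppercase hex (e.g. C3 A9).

U+22FE: 3-byte form → E2 8B BE.
U+10318: 4-byte form → F0 90 8C 98.
U+1F9BE: 4-byte form → F0 9F A6 BE.
U+EF57: 3-byte form → EE BD 97.
U+099F: 3-byte form → E0 A6 9F.
U+23AD: 3-byte form → E2 8E AD.
Concatenated (20 bytes): E2 8B BE F0 90 8C 98 F0 9F A6 BE EE BD 97 E0 A6 9F E2 8E AD.

E2 8B BE F0 90 8C 98 F0 9F A6 BE EE BD 97 E0 A6 9F E2 8E AD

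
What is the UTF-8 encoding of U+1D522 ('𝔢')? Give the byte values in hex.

F0 9D 94 A2

U+1D522 = 0x1D522 = 120098 decimal. In range U+10000–U+10FFFF → 4-byte form: 11110xxx 10xxxxxx 10xxxxxx 10xxxxxx.
Binary (21 bits): 000011101010100100010.
Split 3+6+6+6: 000 | 011101 | 010100 | 100010.
Byte 1: 11110000 = 0xF0.
Byte 2: 10011101 = 0x9D.
Byte 3: 10010100 = 0x94.
Byte 4: 10100010 = 0xA2.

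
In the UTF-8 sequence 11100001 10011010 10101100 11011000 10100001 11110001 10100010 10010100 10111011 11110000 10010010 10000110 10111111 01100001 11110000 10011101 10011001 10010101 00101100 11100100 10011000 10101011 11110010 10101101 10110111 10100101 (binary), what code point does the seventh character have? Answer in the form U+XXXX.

Offset 0: leading byte 0xE1 = 11100001 → 3-byte char #1 = E1 9A AC.
Offset 3: leading byte 0xD8 = 11011000 → 2-byte char #2 = D8 A1.
Offset 5: leading byte 0xF1 = 11110001 → 4-byte char #3 = F1 A2 94 BB.
Offset 9: leading byte 0xF0 = 11110000 → 4-byte char #4 = F0 92 86 BF.
Offset 13: leading byte 0x61 = 01100001 → 1-byte char #5 = 61.
Offset 14: leading byte 0xF0 = 11110000 → 4-byte char #6 = F0 9D 99 95.
Offset 18: leading byte 0x2C = 00101100 → 1-byte char #7 = 2C.
Leading byte 0x2C = 00101100 matches 0xxxxxxx → 1-byte sequence.
Byte 1: 0x2C = 00101100, payload 0101100 (7 bits).
Concatenate: 0101100 = 0x2C (7 bits → U+002C).

U+002C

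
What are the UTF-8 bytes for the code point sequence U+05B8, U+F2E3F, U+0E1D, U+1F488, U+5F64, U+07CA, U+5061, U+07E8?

D6 B8 F3 B2 B8 BF E0 B8 9D F0 9F 92 88 E5 BD A4 DF 8A E5 81 A1 DF A8

U+05B8: 2-byte form → D6 B8.
U+F2E3F: 4-byte form → F3 B2 B8 BF.
U+0E1D: 3-byte form → E0 B8 9D.
U+1F488: 4-byte form → F0 9F 92 88.
U+5F64: 3-byte form → E5 BD A4.
U+07CA: 2-byte form → DF 8A.
U+5061: 3-byte form → E5 81 A1.
U+07E8: 2-byte form → DF A8.
Concatenated (23 bytes): D6 B8 F3 B2 B8 BF E0 B8 9D F0 9F 92 88 E5 BD A4 DF 8A E5 81 A1 DF A8.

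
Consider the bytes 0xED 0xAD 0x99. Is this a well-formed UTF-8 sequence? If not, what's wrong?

Structurally a 3-byte sequence; payload = 0xDB59.
But 0xDB59 is in U+D800–U+DFFF, the surrogate range. Surrogates are not Unicode scalar values and are forbidden in UTF-8.

invalid (encodes a surrogate (U+D800–U+DFFF))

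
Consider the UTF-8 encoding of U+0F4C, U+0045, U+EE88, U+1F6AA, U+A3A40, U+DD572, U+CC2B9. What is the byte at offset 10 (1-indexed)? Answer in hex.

1-indexed offset 10 is 0-indexed offset 9.
U+0F4C → 3-byte form E0 BD 8C at offsets 0–2.
U+0045 → 1-byte form 45 at offsets 3–3.
U+EE88 → 3-byte form EE BA 88 at offsets 4–6.
U+1F6AA → 4-byte form F0 9F 9A AA at offsets 7–10.
Offset 9 falls in char 4's range; it's byte 3 of F0 9F 9A AA = 0x9A.

0x9A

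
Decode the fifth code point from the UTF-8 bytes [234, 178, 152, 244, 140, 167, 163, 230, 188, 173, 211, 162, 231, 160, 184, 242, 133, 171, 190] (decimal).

Offset 0: leading byte 0xEA = 11101010 → 3-byte char #1 = EA B2 98.
Offset 3: leading byte 0xF4 = 11110100 → 4-byte char #2 = F4 8C A7 A3.
Offset 7: leading byte 0xE6 = 11100110 → 3-byte char #3 = E6 BC AD.
Offset 10: leading byte 0xD3 = 11010011 → 2-byte char #4 = D3 A2.
Offset 12: leading byte 0xE7 = 11100111 → 3-byte char #5 = E7 A0 B8.
Leading byte 0xE7 = 11100111 matches 1110xxxx → 3-byte sequence.
Byte 1: 0xE7 = 11100111, payload 0111 (4 bits).
Byte 2: 0xA0 = 10100000 (10xxxxxx ✓), payload 100000.
Byte 3: 0xB8 = 10111000 (10xxxxxx ✓), payload 111000.
Concatenate: 0111100000111000 = 0x7838 (16 bits → U+7838).

U+7838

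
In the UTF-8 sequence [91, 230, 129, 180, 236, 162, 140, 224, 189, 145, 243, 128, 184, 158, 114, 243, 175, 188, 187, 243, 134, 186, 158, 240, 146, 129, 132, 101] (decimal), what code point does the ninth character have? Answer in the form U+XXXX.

Offset 0: leading byte 0x5B = 01011011 → 1-byte char #1 = 5B.
Offset 1: leading byte 0xE6 = 11100110 → 3-byte char #2 = E6 81 B4.
Offset 4: leading byte 0xEC = 11101100 → 3-byte char #3 = EC A2 8C.
Offset 7: leading byte 0xE0 = 11100000 → 3-byte char #4 = E0 BD 91.
Offset 10: leading byte 0xF3 = 11110011 → 4-byte char #5 = F3 80 B8 9E.
Offset 14: leading byte 0x72 = 01110010 → 1-byte char #6 = 72.
Offset 15: leading byte 0xF3 = 11110011 → 4-byte char #7 = F3 AF BC BB.
Offset 19: leading byte 0xF3 = 11110011 → 4-byte char #8 = F3 86 BA 9E.
Offset 23: leading byte 0xF0 = 11110000 → 4-byte char #9 = F0 92 81 84.
Leading byte 0xF0 = 11110000 matches 11110xxx → 4-byte sequence.
Byte 1: 0xF0 = 11110000, payload 000 (3 bits).
Byte 2: 0x92 = 10010010 (10xxxxxx ✓), payload 010010.
Byte 3: 0x81 = 10000001 (10xxxxxx ✓), payload 000001.
Byte 4: 0x84 = 10000100 (10xxxxxx ✓), payload 000100.
Concatenate: 000010010000001000100 = 0x12044 (21 bits → U+12044).

U+12044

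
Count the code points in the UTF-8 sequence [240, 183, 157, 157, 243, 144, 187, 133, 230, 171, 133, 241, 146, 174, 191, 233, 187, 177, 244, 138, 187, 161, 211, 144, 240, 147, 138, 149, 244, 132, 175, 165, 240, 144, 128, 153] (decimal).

10

Byte at offset 0: 0xF0 = 11110000 → 4-byte char (#1). Advance 4.
Byte at offset 4: 0xF3 = 11110011 → 4-byte char (#2). Advance 4.
Byte at offset 8: 0xE6 = 11100110 → 3-byte char (#3). Advance 3.
Byte at offset 11: 0xF1 = 11110001 → 4-byte char (#4). Advance 4.
Byte at offset 15: 0xE9 = 11101001 → 3-byte char (#5). Advance 3.
Byte at offset 18: 0xF4 = 11110100 → 4-byte char (#6). Advance 4.
Byte at offset 22: 0xD3 = 11010011 → 2-byte char (#7). Advance 2.
Byte at offset 24: 0xF0 = 11110000 → 4-byte char (#8). Advance 4.
Byte at offset 28: 0xF4 = 11110100 → 4-byte char (#9). Advance 4.
Byte at offset 32: 0xF0 = 11110000 → 4-byte char (#10). Advance 4.
Reached end at offset 36 after 10 code points.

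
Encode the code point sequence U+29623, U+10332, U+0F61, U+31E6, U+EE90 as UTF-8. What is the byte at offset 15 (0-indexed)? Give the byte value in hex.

U+29623 → 4-byte form F0 A9 98 A3 at offsets 0–3.
U+10332 → 4-byte form F0 90 8C B2 at offsets 4–7.
U+0F61 → 3-byte form E0 BD A1 at offsets 8–10.
U+31E6 → 3-byte form E3 87 A6 at offsets 11–13.
U+EE90 → 3-byte form EE BA 90 at offsets 14–16.
Offset 15 falls in char 5's range; it's byte 2 of EE BA 90 = 0xBA.

0xBA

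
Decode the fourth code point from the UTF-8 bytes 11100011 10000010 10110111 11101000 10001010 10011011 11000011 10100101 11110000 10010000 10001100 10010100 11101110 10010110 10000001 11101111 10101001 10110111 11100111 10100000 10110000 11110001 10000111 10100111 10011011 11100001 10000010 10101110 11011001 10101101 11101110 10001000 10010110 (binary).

U+10314

Offset 0: leading byte 0xE3 = 11100011 → 3-byte char #1 = E3 82 B7.
Offset 3: leading byte 0xE8 = 11101000 → 3-byte char #2 = E8 8A 9B.
Offset 6: leading byte 0xC3 = 11000011 → 2-byte char #3 = C3 A5.
Offset 8: leading byte 0xF0 = 11110000 → 4-byte char #4 = F0 90 8C 94.
Leading byte 0xF0 = 11110000 matches 11110xxx → 4-byte sequence.
Byte 1: 0xF0 = 11110000, payload 000 (3 bits).
Byte 2: 0x90 = 10010000 (10xxxxxx ✓), payload 010000.
Byte 3: 0x8C = 10001100 (10xxxxxx ✓), payload 001100.
Byte 4: 0x94 = 10010100 (10xxxxxx ✓), payload 010100.
Concatenate: 000010000001100010100 = 0x10314 (21 bits → U+10314).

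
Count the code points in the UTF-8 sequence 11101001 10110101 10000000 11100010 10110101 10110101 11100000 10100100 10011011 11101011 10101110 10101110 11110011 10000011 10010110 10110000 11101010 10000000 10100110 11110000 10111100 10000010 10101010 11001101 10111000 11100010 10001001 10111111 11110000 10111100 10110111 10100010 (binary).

10

Byte at offset 0: 0xE9 = 11101001 → 3-byte char (#1). Advance 3.
Byte at offset 3: 0xE2 = 11100010 → 3-byte char (#2). Advance 3.
Byte at offset 6: 0xE0 = 11100000 → 3-byte char (#3). Advance 3.
Byte at offset 9: 0xEB = 11101011 → 3-byte char (#4). Advance 3.
Byte at offset 12: 0xF3 = 11110011 → 4-byte char (#5). Advance 4.
Byte at offset 16: 0xEA = 11101010 → 3-byte char (#6). Advance 3.
Byte at offset 19: 0xF0 = 11110000 → 4-byte char (#7). Advance 4.
Byte at offset 23: 0xCD = 11001101 → 2-byte char (#8). Advance 2.
Byte at offset 25: 0xE2 = 11100010 → 3-byte char (#9). Advance 3.
Byte at offset 28: 0xF0 = 11110000 → 4-byte char (#10). Advance 4.
Reached end at offset 32 after 10 code points.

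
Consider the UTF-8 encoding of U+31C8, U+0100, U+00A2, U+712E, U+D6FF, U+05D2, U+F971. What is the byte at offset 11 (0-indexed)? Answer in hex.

U+31C8 → 3-byte form E3 87 88 at offsets 0–2.
U+0100 → 2-byte form C4 80 at offsets 3–4.
U+00A2 → 2-byte form C2 A2 at offsets 5–6.
U+712E → 3-byte form E7 84 AE at offsets 7–9.
U+D6FF → 3-byte form ED 9B BF at offsets 10–12.
Offset 11 falls in char 5's range; it's byte 2 of ED 9B BF = 0x9B.

0x9B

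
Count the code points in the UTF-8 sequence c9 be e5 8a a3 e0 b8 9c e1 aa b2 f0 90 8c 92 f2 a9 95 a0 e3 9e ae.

Byte at offset 0: 0xC9 = 11001001 → 2-byte char (#1). Advance 2.
Byte at offset 2: 0xE5 = 11100101 → 3-byte char (#2). Advance 3.
Byte at offset 5: 0xE0 = 11100000 → 3-byte char (#3). Advance 3.
Byte at offset 8: 0xE1 = 11100001 → 3-byte char (#4). Advance 3.
Byte at offset 11: 0xF0 = 11110000 → 4-byte char (#5). Advance 4.
Byte at offset 15: 0xF2 = 11110010 → 4-byte char (#6). Advance 4.
Byte at offset 19: 0xE3 = 11100011 → 3-byte char (#7). Advance 3.
Reached end at offset 22 after 7 code points.

7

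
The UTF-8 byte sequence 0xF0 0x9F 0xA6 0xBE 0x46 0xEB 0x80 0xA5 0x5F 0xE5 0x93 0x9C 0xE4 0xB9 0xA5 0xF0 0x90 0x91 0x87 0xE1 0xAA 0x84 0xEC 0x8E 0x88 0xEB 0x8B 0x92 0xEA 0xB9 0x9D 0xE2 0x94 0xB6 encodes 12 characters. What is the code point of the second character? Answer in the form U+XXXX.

U+0046

Offset 0: leading byte 0xF0 = 11110000 → 4-byte char #1 = F0 9F A6 BE.
Offset 4: leading byte 0x46 = 01000110 → 1-byte char #2 = 46.
Leading byte 0x46 = 01000110 matches 0xxxxxxx → 1-byte sequence.
Byte 1: 0x46 = 01000110, payload 1000110 (7 bits).
Concatenate: 1000110 = 0x46 (7 bits → U+0046).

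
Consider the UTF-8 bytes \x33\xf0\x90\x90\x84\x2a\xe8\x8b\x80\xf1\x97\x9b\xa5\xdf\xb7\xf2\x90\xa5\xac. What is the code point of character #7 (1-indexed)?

Offset 0: leading byte 0x33 = 00110011 → 1-byte char #1 = 33.
Offset 1: leading byte 0xF0 = 11110000 → 4-byte char #2 = F0 90 90 84.
Offset 5: leading byte 0x2A = 00101010 → 1-byte char #3 = 2A.
Offset 6: leading byte 0xE8 = 11101000 → 3-byte char #4 = E8 8B 80.
Offset 9: leading byte 0xF1 = 11110001 → 4-byte char #5 = F1 97 9B A5.
Offset 13: leading byte 0xDF = 11011111 → 2-byte char #6 = DF B7.
Offset 15: leading byte 0xF2 = 11110010 → 4-byte char #7 = F2 90 A5 AC.
Leading byte 0xF2 = 11110010 matches 11110xxx → 4-byte sequence.
Byte 1: 0xF2 = 11110010, payload 010 (3 bits).
Byte 2: 0x90 = 10010000 (10xxxxxx ✓), payload 010000.
Byte 3: 0xA5 = 10100101 (10xxxxxx ✓), payload 100101.
Byte 4: 0xAC = 10101100 (10xxxxxx ✓), payload 101100.
Concatenate: 010010000100101101100 = 0x9096C (21 bits → U+9096C).

U+9096C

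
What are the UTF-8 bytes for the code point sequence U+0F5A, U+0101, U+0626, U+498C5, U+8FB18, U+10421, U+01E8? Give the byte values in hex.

U+0F5A: 3-byte form → E0 BD 9A.
U+0101: 2-byte form → C4 81.
U+0626: 2-byte form → D8 A6.
U+498C5: 4-byte form → F1 89 A3 85.
U+8FB18: 4-byte form → F2 8F AC 98.
U+10421: 4-byte form → F0 90 90 A1.
U+01E8: 2-byte form → C7 A8.
Concatenated (21 bytes): E0 BD 9A C4 81 D8 A6 F1 89 A3 85 F2 8F AC 98 F0 90 90 A1 C7 A8.

E0 BD 9A C4 81 D8 A6 F1 89 A3 85 F2 8F AC 98 F0 90 90 A1 C7 A8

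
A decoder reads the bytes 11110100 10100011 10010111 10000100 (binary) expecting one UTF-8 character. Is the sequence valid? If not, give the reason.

invalid (encodes a value above U+10FFFF)

Leading byte 0xF4 = 11110100 → 4-byte form.
Payload = 0x1235C4, which exceeds U+10FFFF, the maximum Unicode code point. (Leading bytes F5–FF, or F4 followed by ≥ 0x90, are invalid.)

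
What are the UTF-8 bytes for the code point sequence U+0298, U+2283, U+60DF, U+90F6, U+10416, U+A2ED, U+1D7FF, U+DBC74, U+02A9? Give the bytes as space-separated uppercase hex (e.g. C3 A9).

CA 98 E2 8A 83 E6 83 9F E9 83 B6 F0 90 90 96 EA 8B AD F0 9D 9F BF F3 9B B1 B4 CA A9

U+0298: 2-byte form → CA 98.
U+2283: 3-byte form → E2 8A 83.
U+60DF: 3-byte form → E6 83 9F.
U+90F6: 3-byte form → E9 83 B6.
U+10416: 4-byte form → F0 90 90 96.
U+A2ED: 3-byte form → EA 8B AD.
U+1D7FF: 4-byte form → F0 9D 9F BF.
U+DBC74: 4-byte form → F3 9B B1 B4.
U+02A9: 2-byte form → CA A9.
Concatenated (28 bytes): CA 98 E2 8A 83 E6 83 9F E9 83 B6 F0 90 90 96 EA 8B AD F0 9D 9F BF F3 9B B1 B4 CA A9.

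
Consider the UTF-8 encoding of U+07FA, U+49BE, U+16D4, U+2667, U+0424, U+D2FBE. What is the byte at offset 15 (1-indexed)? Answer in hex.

0x92

1-indexed offset 15 is 0-indexed offset 14.
U+07FA → 2-byte form DF BA at offsets 0–1.
U+49BE → 3-byte form E4 A6 BE at offsets 2–4.
U+16D4 → 3-byte form E1 9B 94 at offsets 5–7.
U+2667 → 3-byte form E2 99 A7 at offsets 8–10.
U+0424 → 2-byte form D0 A4 at offsets 11–12.
U+D2FBE → 4-byte form F3 92 BE BE at offsets 13–16.
Offset 14 falls in char 6's range; it's byte 2 of F3 92 BE BE = 0x92.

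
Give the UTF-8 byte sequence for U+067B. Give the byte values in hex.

D9 BB

U+067B = 0x67B = 1659 decimal. In range U+0080–U+07FF → 2-byte form: 110xxxxx 10xxxxxx.
Binary (11 bits): 11001111011.
Split 5+6: 11001 | 111011.
Byte 1: 11011001 = 0xD9.
Byte 2: 10111011 = 0xBB.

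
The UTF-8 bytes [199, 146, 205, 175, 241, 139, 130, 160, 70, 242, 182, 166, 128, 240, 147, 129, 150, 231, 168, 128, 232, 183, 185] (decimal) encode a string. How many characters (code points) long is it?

8

Byte at offset 0: 0xC7 = 11000111 → 2-byte char (#1). Advance 2.
Byte at offset 2: 0xCD = 11001101 → 2-byte char (#2). Advance 2.
Byte at offset 4: 0xF1 = 11110001 → 4-byte char (#3). Advance 4.
Byte at offset 8: 0x46 = 01000110 → 1-byte char (#4). Advance 1.
Byte at offset 9: 0xF2 = 11110010 → 4-byte char (#5). Advance 4.
Byte at offset 13: 0xF0 = 11110000 → 4-byte char (#6). Advance 4.
Byte at offset 17: 0xE7 = 11100111 → 3-byte char (#7). Advance 3.
Byte at offset 20: 0xE8 = 11101000 → 3-byte char (#8). Advance 3.
Reached end at offset 23 after 8 code points.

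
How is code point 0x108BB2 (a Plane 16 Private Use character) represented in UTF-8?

U+108BB2 = 0x108BB2 = 1084338 decimal. In range U+10000–U+10FFFF → 4-byte form: 11110xxx 10xxxxxx 10xxxxxx 10xxxxxx.
Binary (21 bits): 100001000101110110010.
Split 3+6+6+6: 100 | 001000 | 101110 | 110010.
Byte 1: 11110100 = 0xF4.
Byte 2: 10001000 = 0x88.
Byte 3: 10101110 = 0xAE.
Byte 4: 10110010 = 0xB2.

F4 88 AE B2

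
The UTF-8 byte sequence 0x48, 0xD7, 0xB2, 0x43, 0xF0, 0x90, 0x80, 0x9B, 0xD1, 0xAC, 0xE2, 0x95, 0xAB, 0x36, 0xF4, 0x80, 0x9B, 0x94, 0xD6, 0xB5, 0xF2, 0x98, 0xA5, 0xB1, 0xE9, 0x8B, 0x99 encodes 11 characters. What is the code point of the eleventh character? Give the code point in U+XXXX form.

U+92D9

Offset 0: leading byte 0x48 = 01001000 → 1-byte char #1 = 48.
Offset 1: leading byte 0xD7 = 11010111 → 2-byte char #2 = D7 B2.
Offset 3: leading byte 0x43 = 01000011 → 1-byte char #3 = 43.
Offset 4: leading byte 0xF0 = 11110000 → 4-byte char #4 = F0 90 80 9B.
Offset 8: leading byte 0xD1 = 11010001 → 2-byte char #5 = D1 AC.
Offset 10: leading byte 0xE2 = 11100010 → 3-byte char #6 = E2 95 AB.
Offset 13: leading byte 0x36 = 00110110 → 1-byte char #7 = 36.
Offset 14: leading byte 0xF4 = 11110100 → 4-byte char #8 = F4 80 9B 94.
Offset 18: leading byte 0xD6 = 11010110 → 2-byte char #9 = D6 B5.
Offset 20: leading byte 0xF2 = 11110010 → 4-byte char #10 = F2 98 A5 B1.
Offset 24: leading byte 0xE9 = 11101001 → 3-byte char #11 = E9 8B 99.
Leading byte 0xE9 = 11101001 matches 1110xxxx → 3-byte sequence.
Byte 1: 0xE9 = 11101001, payload 1001 (4 bits).
Byte 2: 0x8B = 10001011 (10xxxxxx ✓), payload 001011.
Byte 3: 0x99 = 10011001 (10xxxxxx ✓), payload 011001.
Concatenate: 1001001011011001 = 0x92D9 (16 bits → U+92D9).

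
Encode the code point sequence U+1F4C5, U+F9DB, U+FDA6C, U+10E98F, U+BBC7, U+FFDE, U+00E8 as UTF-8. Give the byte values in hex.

U+1F4C5: 4-byte form → F0 9F 93 85.
U+F9DB: 3-byte form → EF A7 9B.
U+FDA6C: 4-byte form → F3 BD A9 AC.
U+10E98F: 4-byte form → F4 8E A6 8F.
U+BBC7: 3-byte form → EB AF 87.
U+FFDE: 3-byte form → EF BF 9E.
U+00E8: 2-byte form → C3 A8.
Concatenated (23 bytes): F0 9F 93 85 EF A7 9B F3 BD A9 AC F4 8E A6 8F EB AF 87 EF BF 9E C3 A8.

F0 9F 93 85 EF A7 9B F3 BD A9 AC F4 8E A6 8F EB AF 87 EF BF 9E C3 A8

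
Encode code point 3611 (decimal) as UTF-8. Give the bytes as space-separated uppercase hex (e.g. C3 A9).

U+0E1B = 0xE1B = 3611 decimal. In range U+0800–U+FFFF → 3-byte form: 1110xxxx 10xxxxxx 10xxxxxx.
Binary (16 bits): 0000111000011011.
Split 4+6+6: 0000 | 111000 | 011011.
Byte 1: 11100000 = 0xE0.
Byte 2: 10111000 = 0xB8.
Byte 3: 10011011 = 0x9B.

E0 B8 9B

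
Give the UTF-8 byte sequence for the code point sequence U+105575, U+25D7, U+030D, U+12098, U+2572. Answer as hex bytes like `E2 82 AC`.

U+105575: 4-byte form → F4 85 95 B5.
U+25D7: 3-byte form → E2 97 97.
U+030D: 2-byte form → CC 8D.
U+12098: 4-byte form → F0 92 82 98.
U+2572: 3-byte form → E2 95 B2.
Concatenated (16 bytes): F4 85 95 B5 E2 97 97 CC 8D F0 92 82 98 E2 95 B2.

F4 85 95 B5 E2 97 97 CC 8D F0 92 82 98 E2 95 B2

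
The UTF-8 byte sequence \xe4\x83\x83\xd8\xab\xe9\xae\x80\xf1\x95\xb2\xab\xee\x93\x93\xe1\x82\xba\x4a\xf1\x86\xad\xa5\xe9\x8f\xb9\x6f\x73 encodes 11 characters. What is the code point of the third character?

U+9B80

Offset 0: leading byte 0xE4 = 11100100 → 3-byte char #1 = E4 83 83.
Offset 3: leading byte 0xD8 = 11011000 → 2-byte char #2 = D8 AB.
Offset 5: leading byte 0xE9 = 11101001 → 3-byte char #3 = E9 AE 80.
Leading byte 0xE9 = 11101001 matches 1110xxxx → 3-byte sequence.
Byte 1: 0xE9 = 11101001, payload 1001 (4 bits).
Byte 2: 0xAE = 10101110 (10xxxxxx ✓), payload 101110.
Byte 3: 0x80 = 10000000 (10xxxxxx ✓), payload 000000.
Concatenate: 1001101110000000 = 0x9B80 (16 bits → U+9B80).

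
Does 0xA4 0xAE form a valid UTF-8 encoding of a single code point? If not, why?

invalid (continuation byte with no leading byte)

Byte 0xA4 = 10100100 has the form 10xxxxxx — a continuation byte — but there is no preceding leading byte.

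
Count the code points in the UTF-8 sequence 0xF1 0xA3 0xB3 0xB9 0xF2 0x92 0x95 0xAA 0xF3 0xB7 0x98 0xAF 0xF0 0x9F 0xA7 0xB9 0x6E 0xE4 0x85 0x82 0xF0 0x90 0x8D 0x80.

Byte at offset 0: 0xF1 = 11110001 → 4-byte char (#1). Advance 4.
Byte at offset 4: 0xF2 = 11110010 → 4-byte char (#2). Advance 4.
Byte at offset 8: 0xF3 = 11110011 → 4-byte char (#3). Advance 4.
Byte at offset 12: 0xF0 = 11110000 → 4-byte char (#4). Advance 4.
Byte at offset 16: 0x6E = 01101110 → 1-byte char (#5). Advance 1.
Byte at offset 17: 0xE4 = 11100100 → 3-byte char (#6). Advance 3.
Byte at offset 20: 0xF0 = 11110000 → 4-byte char (#7). Advance 4.
Reached end at offset 24 after 7 code points.

7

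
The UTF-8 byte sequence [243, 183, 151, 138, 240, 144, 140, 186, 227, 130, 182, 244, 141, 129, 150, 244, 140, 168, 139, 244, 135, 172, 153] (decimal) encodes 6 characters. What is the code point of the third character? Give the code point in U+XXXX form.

U+30B6

Offset 0: leading byte 0xF3 = 11110011 → 4-byte char #1 = F3 B7 97 8A.
Offset 4: leading byte 0xF0 = 11110000 → 4-byte char #2 = F0 90 8C BA.
Offset 8: leading byte 0xE3 = 11100011 → 3-byte char #3 = E3 82 B6.
Leading byte 0xE3 = 11100011 matches 1110xxxx → 3-byte sequence.
Byte 1: 0xE3 = 11100011, payload 0011 (4 bits).
Byte 2: 0x82 = 10000010 (10xxxxxx ✓), payload 000010.
Byte 3: 0xB6 = 10110110 (10xxxxxx ✓), payload 110110.
Concatenate: 0011000010110110 = 0x30B6 (16 bits → U+30B6).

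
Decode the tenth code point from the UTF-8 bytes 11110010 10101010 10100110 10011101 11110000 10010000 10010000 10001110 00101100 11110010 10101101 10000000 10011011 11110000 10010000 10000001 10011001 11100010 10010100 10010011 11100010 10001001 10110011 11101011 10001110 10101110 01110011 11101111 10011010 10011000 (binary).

U+F698

Offset 0: leading byte 0xF2 = 11110010 → 4-byte char #1 = F2 AA A6 9D.
Offset 4: leading byte 0xF0 = 11110000 → 4-byte char #2 = F0 90 90 8E.
Offset 8: leading byte 0x2C = 00101100 → 1-byte char #3 = 2C.
Offset 9: leading byte 0xF2 = 11110010 → 4-byte char #4 = F2 AD 80 9B.
Offset 13: leading byte 0xF0 = 11110000 → 4-byte char #5 = F0 90 81 99.
Offset 17: leading byte 0xE2 = 11100010 → 3-byte char #6 = E2 94 93.
Offset 20: leading byte 0xE2 = 11100010 → 3-byte char #7 = E2 89 B3.
Offset 23: leading byte 0xEB = 11101011 → 3-byte char #8 = EB 8E AE.
Offset 26: leading byte 0x73 = 01110011 → 1-byte char #9 = 73.
Offset 27: leading byte 0xEF = 11101111 → 3-byte char #10 = EF 9A 98.
Leading byte 0xEF = 11101111 matches 1110xxxx → 3-byte sequence.
Byte 1: 0xEF = 11101111, payload 1111 (4 bits).
Byte 2: 0x9A = 10011010 (10xxxxxx ✓), payload 011010.
Byte 3: 0x98 = 10011000 (10xxxxxx ✓), payload 011000.
Concatenate: 1111011010011000 = 0xF698 (16 bits → U+F698).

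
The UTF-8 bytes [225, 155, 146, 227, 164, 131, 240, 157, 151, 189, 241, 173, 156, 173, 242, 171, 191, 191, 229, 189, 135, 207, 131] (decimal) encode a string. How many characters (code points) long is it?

Byte at offset 0: 0xE1 = 11100001 → 3-byte char (#1). Advance 3.
Byte at offset 3: 0xE3 = 11100011 → 3-byte char (#2). Advance 3.
Byte at offset 6: 0xF0 = 11110000 → 4-byte char (#3). Advance 4.
Byte at offset 10: 0xF1 = 11110001 → 4-byte char (#4). Advance 4.
Byte at offset 14: 0xF2 = 11110010 → 4-byte char (#5). Advance 4.
Byte at offset 18: 0xE5 = 11100101 → 3-byte char (#6). Advance 3.
Byte at offset 21: 0xCF = 11001111 → 2-byte char (#7). Advance 2.
Reached end at offset 23 after 7 code points.

7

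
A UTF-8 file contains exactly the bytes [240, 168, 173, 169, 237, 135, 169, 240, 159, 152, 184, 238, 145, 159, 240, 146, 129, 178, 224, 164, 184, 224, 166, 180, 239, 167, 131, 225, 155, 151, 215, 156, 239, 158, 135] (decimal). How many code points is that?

Byte at offset 0: 0xF0 = 11110000 → 4-byte char (#1). Advance 4.
Byte at offset 4: 0xED = 11101101 → 3-byte char (#2). Advance 3.
Byte at offset 7: 0xF0 = 11110000 → 4-byte char (#3). Advance 4.
Byte at offset 11: 0xEE = 11101110 → 3-byte char (#4). Advance 3.
Byte at offset 14: 0xF0 = 11110000 → 4-byte char (#5). Advance 4.
Byte at offset 18: 0xE0 = 11100000 → 3-byte char (#6). Advance 3.
Byte at offset 21: 0xE0 = 11100000 → 3-byte char (#7). Advance 3.
Byte at offset 24: 0xEF = 11101111 → 3-byte char (#8). Advance 3.
Byte at offset 27: 0xE1 = 11100001 → 3-byte char (#9). Advance 3.
Byte at offset 30: 0xD7 = 11010111 → 2-byte char (#10). Advance 2.
Byte at offset 32: 0xEF = 11101111 → 3-byte char (#11). Advance 3.
Reached end at offset 35 after 11 code points.

11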